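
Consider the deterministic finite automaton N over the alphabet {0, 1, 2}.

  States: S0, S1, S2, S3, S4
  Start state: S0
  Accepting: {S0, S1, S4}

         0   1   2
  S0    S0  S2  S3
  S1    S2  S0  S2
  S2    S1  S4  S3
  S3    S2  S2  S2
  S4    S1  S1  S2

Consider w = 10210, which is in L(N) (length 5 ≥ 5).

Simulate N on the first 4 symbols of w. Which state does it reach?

S4

Run of N on the first 4 characters of w = 1 0 2 1:
  step 0: S0  (start)
  step 1: S2  (read 1: S0→S2)
  step 2: S1  (read 0: S2→S1)
  step 3: S2  (read 2: S1→S2)
  step 4: S4  (read 1: S2→S4)

After reading 4 characters, N is in state S4.
(This kind of state-tracing is the core of the pumping-lemma construction: with 5 states, pigeonhole forces a repeat within the first 5 steps.)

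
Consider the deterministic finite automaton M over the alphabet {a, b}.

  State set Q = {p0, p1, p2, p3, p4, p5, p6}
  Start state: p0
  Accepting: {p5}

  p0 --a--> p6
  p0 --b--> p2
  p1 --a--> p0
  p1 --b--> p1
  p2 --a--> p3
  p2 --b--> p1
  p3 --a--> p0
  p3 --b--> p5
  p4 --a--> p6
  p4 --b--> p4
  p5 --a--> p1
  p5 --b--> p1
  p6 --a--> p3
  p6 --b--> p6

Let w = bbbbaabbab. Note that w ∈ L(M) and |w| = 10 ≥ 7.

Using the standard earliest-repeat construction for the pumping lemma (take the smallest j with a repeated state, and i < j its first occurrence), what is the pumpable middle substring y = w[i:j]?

b

State sequence: p0 -b-> p2 -b-> p1 -b-> p1 -b-> p1 -a-> p0 -a-> p6 -b-> p6 -b-> p6 -a-> p3 -b-> p5
First repeat at step 3: p1 was already visited.

So i = 2, j = 3, giving x = w[0:2] = bb, y = w[2:3] = b, z = w[3:10] = baabbab.
Check: |xy| = 3 ≤ 7 and |y| = 1 ≥ 1. Reading y takes M from p1 back to p1, so every xyⁱz is accepted.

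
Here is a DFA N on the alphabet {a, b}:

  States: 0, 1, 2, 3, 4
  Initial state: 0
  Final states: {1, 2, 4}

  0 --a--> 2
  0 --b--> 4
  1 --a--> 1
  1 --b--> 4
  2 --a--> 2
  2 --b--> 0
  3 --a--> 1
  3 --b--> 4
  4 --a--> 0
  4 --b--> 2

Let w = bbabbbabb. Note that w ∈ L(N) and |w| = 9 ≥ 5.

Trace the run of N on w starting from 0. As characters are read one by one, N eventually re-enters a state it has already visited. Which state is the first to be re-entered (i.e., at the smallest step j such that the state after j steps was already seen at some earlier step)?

Run of N on w = b b a b b b a b b:
  step 0: 0  (start)
  step 1: 4  (read b: 0→4)
  step 2: 2  (read b: 4→2)
  step 3: 2  (read a: 2→2)   ← first repeat (2 seen earlier)
  step 4: 0  (read b: 2→0)
  step 5: 4  (read b: 0→4)
  step 6: 2  (read b: 4→2)
  step 7: 2  (read a: 2→2)
  step 8: 0  (read b: 2→0)
  step 9: 4  (read b: 0→4)

The earliest repeat is at step j = 3: N is in 2, which it already visited at step i = 2.
Since N has 5 states, any run of length ≥ 5 visits 5+1 states, so by pigeonhole some state repeats within the first 5 steps — that repeat gives the pumpable loop.

2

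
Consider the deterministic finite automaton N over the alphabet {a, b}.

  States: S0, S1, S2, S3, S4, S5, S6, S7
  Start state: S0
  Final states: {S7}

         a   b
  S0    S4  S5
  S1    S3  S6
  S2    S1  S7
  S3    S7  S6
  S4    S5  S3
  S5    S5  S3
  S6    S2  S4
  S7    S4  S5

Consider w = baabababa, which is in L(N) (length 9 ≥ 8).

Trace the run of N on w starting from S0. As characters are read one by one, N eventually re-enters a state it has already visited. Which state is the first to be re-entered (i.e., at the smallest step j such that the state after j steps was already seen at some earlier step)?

S5

Run of N on w = b a a b a b a b a:
  step 0: S0  (start)
  step 1: S5  (read b: S0→S5)
  step 2: S5  (read a: S5→S5)   ← first repeat (S5 seen earlier)
  step 3: S5  (read a: S5→S5)
  step 4: S3  (read b: S5→S3)
  step 5: S7  (read a: S3→S7)
  step 6: S5  (read b: S7→S5)
  step 7: S5  (read a: S5→S5)
  step 8: S3  (read b: S5→S3)
  step 9: S7  (read a: S3→S7)

The earliest repeat is at step j = 2: N is in S5, which it already visited at step i = 1.
Pumping length from the standard proof: p = 8 (the number of states). The repeated state found above gives |xy| = j ≤ 8 and |y| = j − i ≥ 1.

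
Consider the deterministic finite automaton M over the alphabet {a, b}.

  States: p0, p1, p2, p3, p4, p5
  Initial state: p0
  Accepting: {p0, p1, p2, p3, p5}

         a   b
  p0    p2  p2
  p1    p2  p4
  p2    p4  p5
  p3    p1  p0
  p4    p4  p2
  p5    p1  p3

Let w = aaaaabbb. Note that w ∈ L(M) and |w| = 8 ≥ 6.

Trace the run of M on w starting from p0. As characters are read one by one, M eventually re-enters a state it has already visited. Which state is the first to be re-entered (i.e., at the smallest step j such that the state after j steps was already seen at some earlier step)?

p4

Run of M on w = a a a a a b b b:
  step 0: p0  (start)
  step 1: p2  (read a: p0→p2)
  step 2: p4  (read a: p2→p4)
  step 3: p4  (read a: p4→p4)   ← first repeat (p4 seen earlier)
  step 4: p4  (read a: p4→p4)
  step 5: p4  (read a: p4→p4)
  step 6: p2  (read b: p4→p2)
  step 7: p5  (read b: p2→p5)
  step 8: p3  (read b: p5→p3)

The earliest repeat is at step j = 3: M is in p4, which it already visited at step i = 2.
Since M has 6 states, any run of length ≥ 6 visits 6+1 states, so by pigeonhole some state repeats within the first 6 steps — that repeat gives the pumpable loop.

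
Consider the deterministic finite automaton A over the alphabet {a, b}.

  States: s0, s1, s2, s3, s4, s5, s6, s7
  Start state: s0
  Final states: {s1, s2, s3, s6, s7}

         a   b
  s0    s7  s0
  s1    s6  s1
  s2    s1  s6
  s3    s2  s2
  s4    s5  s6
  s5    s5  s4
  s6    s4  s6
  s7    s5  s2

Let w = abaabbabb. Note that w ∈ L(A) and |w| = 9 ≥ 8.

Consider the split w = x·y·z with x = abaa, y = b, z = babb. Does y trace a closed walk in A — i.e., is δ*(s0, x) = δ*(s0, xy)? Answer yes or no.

yes

Run of A on the first 5 characters of w = a b a a b:
  step 0: s0  (start)
  step 1: s7  (read a: s0→s7)
  step 2: s2  (read b: s7→s2)
  step 3: s1  (read a: s2→s1)
  step 4: s6  (read a: s1→s6)
  step 5: s6  (read b: s6→s6)

After x (step 4): s6. After xy (step 5): s6.
They match, so y = b drives A around a cycle from s6 back to itself; pumping y any number of times keeps A in s6 before reading z, and xyⁱz ∈ L(A) for every i ≥ 0.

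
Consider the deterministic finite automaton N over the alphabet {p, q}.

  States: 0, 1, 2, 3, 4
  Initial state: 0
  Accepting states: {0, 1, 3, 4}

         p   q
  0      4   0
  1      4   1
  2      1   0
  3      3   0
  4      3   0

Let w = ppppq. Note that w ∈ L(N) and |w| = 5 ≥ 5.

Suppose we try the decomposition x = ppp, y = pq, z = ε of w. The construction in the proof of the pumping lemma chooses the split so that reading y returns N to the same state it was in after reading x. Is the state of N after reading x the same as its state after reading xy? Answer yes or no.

State sequence: 0 -p-> 4 -p-> 3 -p-> 3 -p-> 3 -q-> 0

After x (step 3): 3. After xy (step 5): 0.
They differ (3 ≠ 0), so y is not a cycle from the state after x; this split is not the one the pumping-lemma construction produces, and pumping y need not keep the string in L(N).

no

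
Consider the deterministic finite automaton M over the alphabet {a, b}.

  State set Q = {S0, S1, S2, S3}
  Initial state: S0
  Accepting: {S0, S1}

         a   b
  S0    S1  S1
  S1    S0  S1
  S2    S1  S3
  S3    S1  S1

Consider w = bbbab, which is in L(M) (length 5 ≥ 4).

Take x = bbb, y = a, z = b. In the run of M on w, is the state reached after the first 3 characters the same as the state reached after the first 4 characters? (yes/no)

no

State sequence: S0 -b-> S1 -b-> S1 -b-> S1 -a-> S0

After x (step 3): S1. After xy (step 4): S0.
They differ (S1 ≠ S0), so y is not a cycle from the state after x; this split is not the one the pumping-lemma construction produces, and pumping y need not keep the string in L(M).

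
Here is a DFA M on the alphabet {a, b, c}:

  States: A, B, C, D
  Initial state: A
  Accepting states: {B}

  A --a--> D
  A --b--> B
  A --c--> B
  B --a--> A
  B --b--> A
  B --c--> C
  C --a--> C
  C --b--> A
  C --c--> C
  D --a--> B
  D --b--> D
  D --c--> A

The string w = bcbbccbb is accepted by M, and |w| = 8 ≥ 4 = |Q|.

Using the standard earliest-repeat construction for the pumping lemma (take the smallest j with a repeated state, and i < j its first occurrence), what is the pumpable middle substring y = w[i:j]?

Run of M on w = b c b b c c b b:
  step 0: A  (start)
  step 1: B  (read b: A→B)
  step 2: C  (read c: B→C)
  step 3: A  (read b: C→A)   ← first repeat (A seen earlier)
  step 4: B  (read b: A→B)
  step 5: C  (read c: B→C)
  step 6: C  (read c: C→C)
  step 7: A  (read b: C→A)
  step 8: B  (read b: A→B)

So i = 0, j = 3, giving x = w[0:0] = ε, y = w[0:3] = bcb, z = w[3:8] = bccbb.
Check: |xy| = 3 ≤ 4 and |y| = 3 ≥ 1. Reading y takes M from A back to A, so every xyⁱz is accepted.

bcb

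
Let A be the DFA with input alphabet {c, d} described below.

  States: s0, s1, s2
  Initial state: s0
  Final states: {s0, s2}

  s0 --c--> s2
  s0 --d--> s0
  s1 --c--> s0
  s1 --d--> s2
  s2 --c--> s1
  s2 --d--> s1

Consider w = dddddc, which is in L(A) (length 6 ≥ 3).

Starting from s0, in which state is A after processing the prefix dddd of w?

Run of A on the first 4 characters of w = d d d d:
  step 0: s0  (start)
  step 1: s0  (read d: s0→s0)
  step 2: s0  (read d: s0→s0)
  step 3: s0  (read d: s0→s0)
  step 4: s0  (read d: s0→s0)

After reading 4 characters, A is in state s0.
(This kind of state-tracing is the core of the pumping-lemma construction: with 3 states, pigeonhole forces a repeat within the first 3 steps.)

s0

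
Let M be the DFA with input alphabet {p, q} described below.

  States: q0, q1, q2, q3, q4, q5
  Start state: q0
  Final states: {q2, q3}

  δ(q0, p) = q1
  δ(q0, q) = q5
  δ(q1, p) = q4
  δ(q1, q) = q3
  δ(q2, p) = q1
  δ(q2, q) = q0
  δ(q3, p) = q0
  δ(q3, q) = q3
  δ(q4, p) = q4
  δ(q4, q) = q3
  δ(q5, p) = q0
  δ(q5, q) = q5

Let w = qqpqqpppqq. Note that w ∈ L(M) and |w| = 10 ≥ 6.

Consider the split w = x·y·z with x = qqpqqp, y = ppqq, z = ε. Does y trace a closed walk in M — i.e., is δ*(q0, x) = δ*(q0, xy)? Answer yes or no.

no

Run of M on the first 10 characters of w = q q p q q p p p q q:
  step 0: q0  (start)
  step 1: q5  (read q: q0→q5)
  step 2: q5  (read q: q5→q5)
  step 3: q0  (read p: q5→q0)
  step 4: q5  (read q: q0→q5)
  step 5: q5  (read q: q5→q5)
  step 6: q0  (read p: q5→q0)
  step 7: q1  (read p: q0→q1)
  step 8: q4  (read p: q1→q4)
  step 9: q3  (read q: q4→q3)
  step 10: q3  (read q: q3→q3)

After x (step 6): q0. After xy (step 10): q3.
They differ (q0 ≠ q3), so y is not a cycle from the state after x; this split is not the one the pumping-lemma construction produces, and pumping y need not keep the string in L(M).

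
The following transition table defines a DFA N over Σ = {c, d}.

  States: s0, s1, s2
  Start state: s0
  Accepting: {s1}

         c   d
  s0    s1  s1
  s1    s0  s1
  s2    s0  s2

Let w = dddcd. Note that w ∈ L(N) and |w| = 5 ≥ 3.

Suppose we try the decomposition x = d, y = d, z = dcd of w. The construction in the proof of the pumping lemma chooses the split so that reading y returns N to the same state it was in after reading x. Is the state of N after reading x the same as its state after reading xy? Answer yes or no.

State sequence: s0 -d-> s1 -d-> s1

After x (step 1): s1. After xy (step 2): s1.
They match, so y = d drives N around a cycle from s1 back to itself; pumping y any number of times keeps N in s1 before reading z, and xyⁱz ∈ L(N) for every i ≥ 0.

yes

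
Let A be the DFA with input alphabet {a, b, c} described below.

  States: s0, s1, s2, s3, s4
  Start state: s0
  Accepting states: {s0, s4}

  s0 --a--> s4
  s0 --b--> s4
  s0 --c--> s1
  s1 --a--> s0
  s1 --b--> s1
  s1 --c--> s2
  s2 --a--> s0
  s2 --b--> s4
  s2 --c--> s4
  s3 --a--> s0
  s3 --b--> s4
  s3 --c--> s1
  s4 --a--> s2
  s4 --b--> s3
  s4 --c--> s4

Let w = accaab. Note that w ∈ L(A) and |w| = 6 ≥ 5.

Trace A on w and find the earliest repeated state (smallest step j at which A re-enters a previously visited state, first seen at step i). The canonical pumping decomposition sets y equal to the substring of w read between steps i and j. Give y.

c

Run of A on w = a c c a a b:
  step 0: s0  (start)
  step 1: s4  (read a: s0→s4)
  step 2: s4  (read c: s4→s4)   ← first repeat (s4 seen earlier)
  step 3: s4  (read c: s4→s4)
  step 4: s2  (read a: s4→s2)
  step 5: s0  (read a: s2→s0)
  step 6: s4  (read b: s0→s4)

So i = 1, j = 2, giving x = w[0:1] = a, y = w[1:2] = c, z = w[2:6] = caab.
Check: |xy| = 2 ≤ 5 and |y| = 1 ≥ 1. Reading y takes A from s4 back to s4, so every xyⁱz is accepted.
Since A has 5 states, any run of length ≥ 5 visits 5+1 states, so by pigeonhole some state repeats within the first 5 steps — that repeat gives the pumpable loop.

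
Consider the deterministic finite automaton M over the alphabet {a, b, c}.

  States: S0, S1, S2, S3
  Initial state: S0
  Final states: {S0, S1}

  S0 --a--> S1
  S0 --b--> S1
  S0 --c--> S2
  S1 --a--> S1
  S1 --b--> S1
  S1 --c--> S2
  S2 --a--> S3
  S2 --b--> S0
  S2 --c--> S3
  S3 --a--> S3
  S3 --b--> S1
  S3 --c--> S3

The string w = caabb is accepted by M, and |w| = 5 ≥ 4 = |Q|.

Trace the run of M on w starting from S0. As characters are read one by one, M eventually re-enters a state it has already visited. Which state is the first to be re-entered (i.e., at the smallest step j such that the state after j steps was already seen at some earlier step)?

S3

Run of M on w = c a a b b:
  step 0: S0  (start)
  step 1: S2  (read c: S0→S2)
  step 2: S3  (read a: S2→S3)
  step 3: S3  (read a: S3→S3)   ← first repeat (S3 seen earlier)
  step 4: S1  (read b: S3→S1)
  step 5: S1  (read b: S1→S1)

The earliest repeat is at step j = 3: M is in S3, which it already visited at step i = 2.
With |Q| = 4, pigeonhole forces a state repeat no later than step 4; the substring read between the first and second visits to that state can be pumped.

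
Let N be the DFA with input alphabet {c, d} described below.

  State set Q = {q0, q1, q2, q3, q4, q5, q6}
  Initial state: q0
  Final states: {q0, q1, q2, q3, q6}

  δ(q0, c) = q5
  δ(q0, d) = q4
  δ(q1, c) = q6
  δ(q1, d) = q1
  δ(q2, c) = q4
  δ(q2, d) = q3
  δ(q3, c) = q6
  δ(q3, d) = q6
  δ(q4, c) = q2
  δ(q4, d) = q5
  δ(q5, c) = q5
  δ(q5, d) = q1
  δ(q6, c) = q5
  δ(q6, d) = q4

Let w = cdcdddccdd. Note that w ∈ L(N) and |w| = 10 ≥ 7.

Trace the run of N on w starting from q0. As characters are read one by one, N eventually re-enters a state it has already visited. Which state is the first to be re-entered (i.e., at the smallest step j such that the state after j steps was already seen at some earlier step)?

q5

Run of N on w = c d c d d d c c d d:
  step 0: q0  (start)
  step 1: q5  (read c: q0→q5)
  step 2: q1  (read d: q5→q1)
  step 3: q6  (read c: q1→q6)
  step 4: q4  (read d: q6→q4)
  step 5: q5  (read d: q4→q5)   ← first repeat (q5 seen earlier)
  step 6: q1  (read d: q5→q1)
  step 7: q6  (read c: q1→q6)
  step 8: q5  (read c: q6→q5)
  step 9: q1  (read d: q5→q1)
  step 10: q1  (read d: q1→q1)

The earliest repeat is at step j = 5: N is in q5, which it already visited at step i = 1.
Since N has 7 states, any run of length ≥ 7 visits 7+1 states, so by pigeonhole some state repeats within the first 7 steps — that repeat gives the pumpable loop.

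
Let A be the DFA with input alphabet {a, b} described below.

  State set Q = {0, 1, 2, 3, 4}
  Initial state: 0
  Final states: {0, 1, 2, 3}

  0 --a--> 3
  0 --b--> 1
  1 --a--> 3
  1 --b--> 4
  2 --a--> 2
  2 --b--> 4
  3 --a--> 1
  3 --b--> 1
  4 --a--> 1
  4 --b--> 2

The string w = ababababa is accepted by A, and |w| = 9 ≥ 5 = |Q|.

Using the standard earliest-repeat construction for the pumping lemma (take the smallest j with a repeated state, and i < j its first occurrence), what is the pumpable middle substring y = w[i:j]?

ba

State sequence: 0 -a-> 3 -b-> 1 -a-> 3 -b-> 1 -a-> 3 -b-> 1 -a-> 3 -b-> 1 -a-> 3
First repeat at step 3: 3 was already visited.

So i = 1, j = 3, giving x = w[0:1] = a, y = w[1:3] = ba, z = w[3:9] = bababa.
Check: |xy| = 3 ≤ 5 and |y| = 2 ≥ 1. Reading y takes A from 3 back to 3, so every xyⁱz is accepted.
With |Q| = 5, pigeonhole forces a state repeat no later than step 5; the substring read between the first and second visits to that state can be pumped.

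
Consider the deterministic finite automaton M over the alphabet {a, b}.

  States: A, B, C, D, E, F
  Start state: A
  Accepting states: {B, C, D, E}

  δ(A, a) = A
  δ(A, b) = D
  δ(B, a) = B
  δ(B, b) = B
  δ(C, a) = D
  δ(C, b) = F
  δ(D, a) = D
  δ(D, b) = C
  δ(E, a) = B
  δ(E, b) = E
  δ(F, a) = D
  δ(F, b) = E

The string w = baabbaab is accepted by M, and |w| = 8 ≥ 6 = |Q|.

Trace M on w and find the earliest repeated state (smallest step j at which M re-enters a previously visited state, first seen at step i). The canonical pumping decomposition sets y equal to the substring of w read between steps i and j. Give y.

Run of M on w = b a a b b a a b:
  step 0: A  (start)
  step 1: D  (read b: A→D)
  step 2: D  (read a: D→D)   ← first repeat (D seen earlier)
  step 3: D  (read a: D→D)
  step 4: C  (read b: D→C)
  step 5: F  (read b: C→F)
  step 6: D  (read a: F→D)
  step 7: D  (read a: D→D)
  step 8: C  (read b: D→C)

So i = 1, j = 2, giving x = w[0:1] = b, y = w[1:2] = a, z = w[2:8] = abbaab.
Check: |xy| = 2 ≤ 6 and |y| = 1 ≥ 1. Reading y takes M from D back to D, so every xyⁱz is accepted.
Since M has 6 states, any run of length ≥ 6 visits 6+1 states, so by pigeonhole some state repeats within the first 6 steps — that repeat gives the pumpable loop.

a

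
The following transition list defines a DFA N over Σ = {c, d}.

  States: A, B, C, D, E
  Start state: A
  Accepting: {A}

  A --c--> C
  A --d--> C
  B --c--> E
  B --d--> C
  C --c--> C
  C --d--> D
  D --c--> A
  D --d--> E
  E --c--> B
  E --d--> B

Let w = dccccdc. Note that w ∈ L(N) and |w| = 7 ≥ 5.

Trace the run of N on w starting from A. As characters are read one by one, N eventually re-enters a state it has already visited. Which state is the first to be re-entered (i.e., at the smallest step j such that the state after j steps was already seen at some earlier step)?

C

State sequence: A -d-> C -c-> C -c-> C -c-> C -c-> C -d-> D -c-> A
First repeat at step 2: C was already visited.

The earliest repeat is at step j = 2: N is in C, which it already visited at step i = 1.
Pumping length from the standard proof: p = 5 (the number of states). The repeated state found above gives |xy| = j ≤ 5 and |y| = j − i ≥ 1.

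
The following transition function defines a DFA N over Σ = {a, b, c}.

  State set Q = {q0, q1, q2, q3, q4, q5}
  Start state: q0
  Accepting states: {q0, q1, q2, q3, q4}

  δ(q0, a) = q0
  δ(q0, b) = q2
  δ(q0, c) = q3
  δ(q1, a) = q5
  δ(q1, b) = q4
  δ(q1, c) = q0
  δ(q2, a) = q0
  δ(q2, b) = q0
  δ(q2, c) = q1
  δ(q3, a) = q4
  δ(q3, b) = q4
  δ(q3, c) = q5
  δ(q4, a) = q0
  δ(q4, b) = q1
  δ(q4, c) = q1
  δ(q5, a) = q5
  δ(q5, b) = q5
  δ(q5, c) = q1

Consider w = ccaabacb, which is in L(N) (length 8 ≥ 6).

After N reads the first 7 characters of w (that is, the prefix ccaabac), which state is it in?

q1

State sequence: q0 -c-> q3 -c-> q5 -a-> q5 -a-> q5 -b-> q5 -a-> q5 -c-> q1

After reading 7 characters, N is in state q1.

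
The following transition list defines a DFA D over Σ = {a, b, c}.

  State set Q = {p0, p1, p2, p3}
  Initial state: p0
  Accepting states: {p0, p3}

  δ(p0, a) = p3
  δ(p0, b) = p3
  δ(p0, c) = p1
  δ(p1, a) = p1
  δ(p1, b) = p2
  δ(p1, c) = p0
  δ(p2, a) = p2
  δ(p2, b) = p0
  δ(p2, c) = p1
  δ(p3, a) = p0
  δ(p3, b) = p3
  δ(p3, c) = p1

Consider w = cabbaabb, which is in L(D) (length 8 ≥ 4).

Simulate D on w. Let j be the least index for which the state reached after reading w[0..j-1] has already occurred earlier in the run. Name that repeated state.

State sequence: p0 -c-> p1 -a-> p1 -b-> p2 -b-> p0 -a-> p3 -a-> p0 -b-> p3 -b-> p3
First repeat at step 2: p1 was already visited.

The earliest repeat is at step j = 2: D is in p1, which it already visited at step i = 1.

p1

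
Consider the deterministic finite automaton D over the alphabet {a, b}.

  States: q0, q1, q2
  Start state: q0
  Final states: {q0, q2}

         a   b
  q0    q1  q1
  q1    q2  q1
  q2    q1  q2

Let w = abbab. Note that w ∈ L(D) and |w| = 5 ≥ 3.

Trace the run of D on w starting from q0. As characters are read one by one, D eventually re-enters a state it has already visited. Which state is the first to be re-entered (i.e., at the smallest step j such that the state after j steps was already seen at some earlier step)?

Run of D on w = a b b a b:
  step 0: q0  (start)
  step 1: q1  (read a: q0→q1)
  step 2: q1  (read b: q1→q1)   ← first repeat (q1 seen earlier)
  step 3: q1  (read b: q1→q1)
  step 4: q2  (read a: q1→q2)
  step 5: q2  (read b: q2→q2)

The earliest repeat is at step j = 2: D is in q1, which it already visited at step i = 1.
Since D has 3 states, any run of length ≥ 3 visits 3+1 states, so by pigeonhole some state repeats within the first 3 steps — that repeat gives the pumpable loop.

q1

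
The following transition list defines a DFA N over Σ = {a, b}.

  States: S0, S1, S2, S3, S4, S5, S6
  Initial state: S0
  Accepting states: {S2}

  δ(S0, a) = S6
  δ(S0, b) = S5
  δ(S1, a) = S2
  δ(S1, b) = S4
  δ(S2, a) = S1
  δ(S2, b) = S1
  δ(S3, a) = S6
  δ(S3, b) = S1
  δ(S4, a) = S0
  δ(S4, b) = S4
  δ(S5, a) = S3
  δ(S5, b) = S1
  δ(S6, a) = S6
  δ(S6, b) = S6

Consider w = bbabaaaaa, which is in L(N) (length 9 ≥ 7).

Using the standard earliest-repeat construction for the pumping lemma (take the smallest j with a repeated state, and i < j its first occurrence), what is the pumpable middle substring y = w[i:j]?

ab

Run of N on w = b b a b a a a a a:
  step 0: S0  (start)
  step 1: S5  (read b: S0→S5)
  step 2: S1  (read b: S5→S1)
  step 3: S2  (read a: S1→S2)
  step 4: S1  (read b: S2→S1)   ← first repeat (S1 seen earlier)
  step 5: S2  (read a: S1→S2)
  step 6: S1  (read a: S2→S1)
  step 7: S2  (read a: S1→S2)
  step 8: S1  (read a: S2→S1)
  step 9: S2  (read a: S1→S2)

So i = 2, j = 4, giving x = w[0:2] = bb, y = w[2:4] = ab, z = w[4:9] = aaaaa.
Check: |xy| = 4 ≤ 7 and |y| = 2 ≥ 1. Reading y takes N from S1 back to S1, so every xyⁱz is accepted.
The DFA has 7 states, so the proof of the pumping lemma guarantees a repeated state among the first 7+1 visited; the segment between the two visits is the pumpable y.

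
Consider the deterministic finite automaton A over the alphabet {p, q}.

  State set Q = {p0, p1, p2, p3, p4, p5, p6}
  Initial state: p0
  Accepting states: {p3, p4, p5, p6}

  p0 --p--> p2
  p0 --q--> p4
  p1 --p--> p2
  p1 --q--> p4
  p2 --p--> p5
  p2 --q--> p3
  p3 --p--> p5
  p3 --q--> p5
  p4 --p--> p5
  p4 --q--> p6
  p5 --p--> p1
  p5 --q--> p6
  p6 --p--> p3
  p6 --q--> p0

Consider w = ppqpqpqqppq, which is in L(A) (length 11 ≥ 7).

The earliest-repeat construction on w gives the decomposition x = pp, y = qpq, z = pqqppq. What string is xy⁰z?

pppqqppq

xy⁰z = xz = pp·pqqppq = pppqqppq.
Reading y = qpq takes A from p5 back to p5, so after x the machine is still in p5, and z then leads to the accepting state p6. Hence pppqqppq ∈ L(A).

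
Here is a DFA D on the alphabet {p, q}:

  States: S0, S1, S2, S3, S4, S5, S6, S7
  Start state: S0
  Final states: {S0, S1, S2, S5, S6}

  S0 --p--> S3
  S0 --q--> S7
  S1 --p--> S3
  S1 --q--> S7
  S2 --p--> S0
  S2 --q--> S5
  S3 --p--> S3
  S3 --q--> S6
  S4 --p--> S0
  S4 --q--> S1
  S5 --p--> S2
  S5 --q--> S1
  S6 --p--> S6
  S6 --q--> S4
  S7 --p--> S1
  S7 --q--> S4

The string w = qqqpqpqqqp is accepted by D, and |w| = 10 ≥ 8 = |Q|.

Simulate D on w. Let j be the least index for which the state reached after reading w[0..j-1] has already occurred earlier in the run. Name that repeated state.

S6

Run of D on w = q q q p q p q q q p:
  step 0: S0  (start)
  step 1: S7  (read q: S0→S7)
  step 2: S4  (read q: S7→S4)
  step 3: S1  (read q: S4→S1)
  step 4: S3  (read p: S1→S3)
  step 5: S6  (read q: S3→S6)
  step 6: S6  (read p: S6→S6)   ← first repeat (S6 seen earlier)
  step 7: S4  (read q: S6→S4)
  step 8: S1  (read q: S4→S1)
  step 9: S7  (read q: S1→S7)
  step 10: S1  (read p: S7→S1)

The earliest repeat is at step j = 6: D is in S6, which it already visited at step i = 5.
With |Q| = 8, pigeonhole forces a state repeat no later than step 8; the substring read between the first and second visits to that state can be pumped.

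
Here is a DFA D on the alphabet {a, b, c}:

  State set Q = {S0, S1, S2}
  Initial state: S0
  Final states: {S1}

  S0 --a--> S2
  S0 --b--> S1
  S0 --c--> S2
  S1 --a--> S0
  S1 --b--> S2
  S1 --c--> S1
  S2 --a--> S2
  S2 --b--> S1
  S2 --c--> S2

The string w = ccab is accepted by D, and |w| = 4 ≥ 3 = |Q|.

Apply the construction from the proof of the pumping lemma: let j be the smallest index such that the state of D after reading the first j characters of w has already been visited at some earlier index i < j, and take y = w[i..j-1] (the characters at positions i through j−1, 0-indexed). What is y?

c

Run of D on w = c c a b:
  step 0: S0  (start)
  step 1: S2  (read c: S0→S2)
  step 2: S2  (read c: S2→S2)   ← first repeat (S2 seen earlier)
  step 3: S2  (read a: S2→S2)
  step 4: S1  (read b: S2→S1)

So i = 1, j = 2, giving x = w[0:1] = c, y = w[1:2] = c, z = w[2:4] = ab.
Check: |xy| = 2 ≤ 3 and |y| = 1 ≥ 1. Reading y takes D from S2 back to S2, so every xyⁱz is accepted.
With |Q| = 3, pigeonhole forces a state repeat no later than step 3; the substring read between the first and second visits to that state can be pumped.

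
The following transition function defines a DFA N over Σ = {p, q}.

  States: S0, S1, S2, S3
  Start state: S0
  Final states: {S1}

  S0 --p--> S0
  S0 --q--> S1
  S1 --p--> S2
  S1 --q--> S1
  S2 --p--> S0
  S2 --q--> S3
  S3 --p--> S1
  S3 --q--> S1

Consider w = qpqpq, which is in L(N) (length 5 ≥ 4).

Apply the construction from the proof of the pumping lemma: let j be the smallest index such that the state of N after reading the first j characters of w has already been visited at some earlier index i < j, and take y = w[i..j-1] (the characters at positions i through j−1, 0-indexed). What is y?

State sequence: S0 -q-> S1 -p-> S2 -q-> S3 -p-> S1 -q-> S1
First repeat at step 4: S1 was already visited.

So i = 1, j = 4, giving x = w[0:1] = q, y = w[1:4] = pqp, z = w[4:5] = q.
Check: |xy| = 4 ≤ 4 and |y| = 3 ≥ 1. Reading y takes N from S1 back to S1, so every xyⁱz is accepted.
The DFA has 4 states, so the proof of the pumping lemma guarantees a repeated state among the first 4+1 visited; the segment between the two visits is the pumpable y.

pqp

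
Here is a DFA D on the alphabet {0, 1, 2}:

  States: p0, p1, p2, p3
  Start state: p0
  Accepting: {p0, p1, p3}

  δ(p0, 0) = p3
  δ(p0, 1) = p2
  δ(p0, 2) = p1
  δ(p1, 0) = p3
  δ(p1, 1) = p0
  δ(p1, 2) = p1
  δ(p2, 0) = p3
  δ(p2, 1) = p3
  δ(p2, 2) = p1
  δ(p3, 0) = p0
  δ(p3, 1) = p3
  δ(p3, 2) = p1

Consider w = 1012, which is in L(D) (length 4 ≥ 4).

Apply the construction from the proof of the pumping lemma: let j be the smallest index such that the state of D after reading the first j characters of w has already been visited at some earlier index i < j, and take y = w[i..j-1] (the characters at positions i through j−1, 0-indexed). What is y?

1

Run of D on w = 1 0 1 2:
  step 0: p0  (start)
  step 1: p2  (read 1: p0→p2)
  step 2: p3  (read 0: p2→p3)
  step 3: p3  (read 1: p3→p3)   ← first repeat (p3 seen earlier)
  step 4: p1  (read 2: p3→p1)

So i = 2, j = 3, giving x = w[0:2] = 10, y = w[2:3] = 1, z = w[3:4] = 2.
Check: |xy| = 3 ≤ 4 and |y| = 1 ≥ 1. Reading y takes D from p3 back to p3, so every xyⁱz is accepted.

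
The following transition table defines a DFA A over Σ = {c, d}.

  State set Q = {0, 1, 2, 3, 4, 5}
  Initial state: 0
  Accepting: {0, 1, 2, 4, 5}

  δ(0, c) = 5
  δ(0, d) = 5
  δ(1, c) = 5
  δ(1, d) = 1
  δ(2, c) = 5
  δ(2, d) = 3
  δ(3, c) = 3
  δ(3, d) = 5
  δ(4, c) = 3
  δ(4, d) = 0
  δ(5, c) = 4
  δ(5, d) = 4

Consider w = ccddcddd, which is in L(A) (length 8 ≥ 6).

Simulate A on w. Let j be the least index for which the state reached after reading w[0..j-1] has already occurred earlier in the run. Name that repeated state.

0

Run of A on w = c c d d c d d d:
  step 0: 0  (start)
  step 1: 5  (read c: 0→5)
  step 2: 4  (read c: 5→4)
  step 3: 0  (read d: 4→0)   ← first repeat (0 seen earlier)
  step 4: 5  (read d: 0→5)
  step 5: 4  (read c: 5→4)
  step 6: 0  (read d: 4→0)
  step 7: 5  (read d: 0→5)
  step 8: 4  (read d: 5→4)

The earliest repeat is at step j = 3: A is in 0, which it already visited at step i = 0.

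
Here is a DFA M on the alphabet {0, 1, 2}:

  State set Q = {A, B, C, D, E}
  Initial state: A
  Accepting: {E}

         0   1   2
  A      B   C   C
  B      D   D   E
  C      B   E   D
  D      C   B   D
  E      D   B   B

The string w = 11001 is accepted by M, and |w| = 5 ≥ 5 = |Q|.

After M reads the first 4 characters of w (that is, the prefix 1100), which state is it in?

C

Run of M on the first 4 characters of w = 1 1 0 0:
  step 0: A  (start)
  step 1: C  (read 1: A→C)
  step 2: E  (read 1: C→E)
  step 3: D  (read 0: E→D)
  step 4: C  (read 0: D→C)

After reading 4 characters, M is in state C.
(This kind of state-tracing is the core of the pumping-lemma construction: with 5 states, pigeonhole forces a repeat within the first 5 steps.)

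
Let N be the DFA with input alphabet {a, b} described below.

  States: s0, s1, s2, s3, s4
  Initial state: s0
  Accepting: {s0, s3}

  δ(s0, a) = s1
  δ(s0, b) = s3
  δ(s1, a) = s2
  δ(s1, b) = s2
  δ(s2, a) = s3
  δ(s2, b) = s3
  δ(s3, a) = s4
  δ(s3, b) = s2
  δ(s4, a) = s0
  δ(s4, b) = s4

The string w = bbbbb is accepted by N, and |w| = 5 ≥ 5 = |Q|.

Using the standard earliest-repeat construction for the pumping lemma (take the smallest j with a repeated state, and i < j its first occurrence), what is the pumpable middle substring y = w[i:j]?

bb

Run of N on w = b b b b b:
  step 0: s0  (start)
  step 1: s3  (read b: s0→s3)
  step 2: s2  (read b: s3→s2)
  step 3: s3  (read b: s2→s3)   ← first repeat (s3 seen earlier)
  step 4: s2  (read b: s3→s2)
  step 5: s3  (read b: s2→s3)

So i = 1, j = 3, giving x = w[0:1] = b, y = w[1:3] = bb, z = w[3:5] = bb.
Check: |xy| = 3 ≤ 5 and |y| = 2 ≥ 1. Reading y takes N from s3 back to s3, so every xyⁱz is accepted.
Since N has 5 states, any run of length ≥ 5 visits 5+1 states, so by pigeonhole some state repeats within the first 5 steps — that repeat gives the pumpable loop.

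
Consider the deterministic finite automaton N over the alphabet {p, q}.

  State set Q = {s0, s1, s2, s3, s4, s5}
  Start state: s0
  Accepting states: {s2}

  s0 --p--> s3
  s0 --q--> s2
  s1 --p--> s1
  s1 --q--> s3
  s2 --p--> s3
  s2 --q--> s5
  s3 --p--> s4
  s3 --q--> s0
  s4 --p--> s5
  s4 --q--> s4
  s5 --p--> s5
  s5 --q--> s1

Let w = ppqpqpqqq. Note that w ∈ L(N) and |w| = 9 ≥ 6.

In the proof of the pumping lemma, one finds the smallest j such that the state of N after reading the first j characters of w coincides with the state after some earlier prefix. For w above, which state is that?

s4

State sequence: s0 -p-> s3 -p-> s4 -q-> s4 -p-> s5 -q-> s1 -p-> s1 -q-> s3 -q-> s0 -q-> s2
First repeat at step 3: s4 was already visited.

The earliest repeat is at step j = 3: N is in s4, which it already visited at step i = 2.
Since N has 6 states, any run of length ≥ 6 visits 6+1 states, so by pigeonhole some state repeats within the first 6 steps — that repeat gives the pumpable loop.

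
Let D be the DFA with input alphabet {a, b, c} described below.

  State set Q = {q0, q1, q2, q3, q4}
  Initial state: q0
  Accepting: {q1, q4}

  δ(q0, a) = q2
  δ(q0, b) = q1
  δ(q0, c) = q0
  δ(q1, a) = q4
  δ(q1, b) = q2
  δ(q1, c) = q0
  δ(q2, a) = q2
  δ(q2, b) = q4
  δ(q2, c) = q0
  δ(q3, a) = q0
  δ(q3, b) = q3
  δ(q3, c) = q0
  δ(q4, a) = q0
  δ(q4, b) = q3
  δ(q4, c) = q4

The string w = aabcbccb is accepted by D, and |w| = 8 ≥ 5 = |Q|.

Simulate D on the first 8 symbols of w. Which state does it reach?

State sequence: q0 -a-> q2 -a-> q2 -b-> q4 -c-> q4 -b-> q3 -c-> q0 -c-> q0 -b-> q1

After reading 8 characters, D is in state q1.
(This kind of state-tracing is the core of the pumping-lemma construction: with 5 states, pigeonhole forces a repeat within the first 5 steps.)

q1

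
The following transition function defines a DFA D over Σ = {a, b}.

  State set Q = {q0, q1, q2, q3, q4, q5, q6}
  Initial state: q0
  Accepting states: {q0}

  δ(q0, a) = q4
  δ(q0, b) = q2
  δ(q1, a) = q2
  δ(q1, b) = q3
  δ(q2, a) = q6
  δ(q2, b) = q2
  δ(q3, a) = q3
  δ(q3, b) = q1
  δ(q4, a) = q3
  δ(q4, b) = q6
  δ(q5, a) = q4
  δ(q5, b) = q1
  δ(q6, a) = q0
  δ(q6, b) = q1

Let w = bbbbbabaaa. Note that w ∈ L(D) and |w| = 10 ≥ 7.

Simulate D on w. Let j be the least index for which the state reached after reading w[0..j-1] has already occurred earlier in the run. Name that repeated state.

q2

Run of D on w = b b b b b a b a a a:
  step 0: q0  (start)
  step 1: q2  (read b: q0→q2)
  step 2: q2  (read b: q2→q2)   ← first repeat (q2 seen earlier)
  step 3: q2  (read b: q2→q2)
  step 4: q2  (read b: q2→q2)
  step 5: q2  (read b: q2→q2)
  step 6: q6  (read a: q2→q6)
  step 7: q1  (read b: q6→q1)
  step 8: q2  (read a: q1→q2)
  step 9: q6  (read a: q2→q6)
  step 10: q0  (read a: q6→q0)

The earliest repeat is at step j = 2: D is in q2, which it already visited at step i = 1.
Pumping length from the standard proof: p = 7 (the number of states). The repeated state found above gives |xy| = j ≤ 7 and |y| = j − i ≥ 1.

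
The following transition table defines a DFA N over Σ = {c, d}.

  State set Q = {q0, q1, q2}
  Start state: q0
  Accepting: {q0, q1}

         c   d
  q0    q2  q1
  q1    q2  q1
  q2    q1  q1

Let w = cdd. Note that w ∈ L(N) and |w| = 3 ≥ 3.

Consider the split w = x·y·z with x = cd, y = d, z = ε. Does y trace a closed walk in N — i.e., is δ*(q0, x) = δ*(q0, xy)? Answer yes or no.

yes

State sequence: q0 -c-> q2 -d-> q1 -d-> q1

After x (step 2): q1. After xy (step 3): q1.
They match, so y = d drives N around a cycle from q1 back to itself; pumping y any number of times keeps N in q1 before reading z, and xyⁱz ∈ L(N) for every i ≥ 0.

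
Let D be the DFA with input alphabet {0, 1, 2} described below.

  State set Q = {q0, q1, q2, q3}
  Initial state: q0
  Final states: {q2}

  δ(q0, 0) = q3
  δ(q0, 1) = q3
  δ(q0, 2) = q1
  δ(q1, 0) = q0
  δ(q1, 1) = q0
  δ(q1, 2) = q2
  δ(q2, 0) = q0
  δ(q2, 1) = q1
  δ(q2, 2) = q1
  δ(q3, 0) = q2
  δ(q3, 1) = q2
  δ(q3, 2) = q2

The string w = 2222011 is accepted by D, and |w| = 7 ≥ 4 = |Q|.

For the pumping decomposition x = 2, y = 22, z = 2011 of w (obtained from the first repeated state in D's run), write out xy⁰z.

xy⁰z = xz = 2·2011 = 22011.
Reading y = 22 takes D from q1 back to q1, so after x the machine is still in q1, and z then leads to the accepting state q2. Hence 22011 ∈ L(D).

22011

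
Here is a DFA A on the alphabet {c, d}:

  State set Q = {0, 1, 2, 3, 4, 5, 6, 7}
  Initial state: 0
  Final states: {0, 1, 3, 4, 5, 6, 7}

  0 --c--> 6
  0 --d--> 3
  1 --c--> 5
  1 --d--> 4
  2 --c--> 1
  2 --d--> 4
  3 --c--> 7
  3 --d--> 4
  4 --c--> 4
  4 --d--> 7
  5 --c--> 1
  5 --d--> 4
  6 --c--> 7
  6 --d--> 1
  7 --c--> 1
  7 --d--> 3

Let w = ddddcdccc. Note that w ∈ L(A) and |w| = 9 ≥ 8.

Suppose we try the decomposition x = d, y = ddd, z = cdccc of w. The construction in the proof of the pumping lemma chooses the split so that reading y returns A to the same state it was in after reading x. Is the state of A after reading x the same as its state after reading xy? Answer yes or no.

Run of A on the first 4 characters of w = d d d d:
  step 0: 0  (start)
  step 1: 3  (read d: 0→3)
  step 2: 4  (read d: 3→4)
  step 3: 7  (read d: 4→7)
  step 4: 3  (read d: 7→3)

After x (step 1): 3. After xy (step 4): 3.
They match, so y = ddd drives A around a cycle from 3 back to itself; pumping y any number of times keeps A in 3 before reading z, and xyⁱz ∈ L(A) for every i ≥ 0.

yes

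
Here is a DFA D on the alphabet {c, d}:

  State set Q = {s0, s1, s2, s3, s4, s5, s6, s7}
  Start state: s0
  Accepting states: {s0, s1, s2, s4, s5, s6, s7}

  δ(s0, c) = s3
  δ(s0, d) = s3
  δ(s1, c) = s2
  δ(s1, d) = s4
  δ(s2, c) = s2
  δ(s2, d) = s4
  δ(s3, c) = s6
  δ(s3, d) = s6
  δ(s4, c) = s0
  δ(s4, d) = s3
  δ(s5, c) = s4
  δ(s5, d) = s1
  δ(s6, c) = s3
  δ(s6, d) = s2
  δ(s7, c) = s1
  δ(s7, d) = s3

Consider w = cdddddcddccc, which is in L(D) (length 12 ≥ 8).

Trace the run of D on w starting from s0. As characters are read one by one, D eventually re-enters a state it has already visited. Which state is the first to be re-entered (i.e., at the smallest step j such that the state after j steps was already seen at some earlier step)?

s3

Run of D on w = c d d d d d c d d c c c:
  step 0: s0  (start)
  step 1: s3  (read c: s0→s3)
  step 2: s6  (read d: s3→s6)
  step 3: s2  (read d: s6→s2)
  step 4: s4  (read d: s2→s4)
  step 5: s3  (read d: s4→s3)   ← first repeat (s3 seen earlier)
  step 6: s6  (read d: s3→s6)
  step 7: s3  (read c: s6→s3)
  step 8: s6  (read d: s3→s6)
  step 9: s2  (read d: s6→s2)
  step 10: s2  (read c: s2→s2)
  step 11: s2  (read c: s2→s2)
  step 12: s2  (read c: s2→s2)

The earliest repeat is at step j = 5: D is in s3, which it already visited at step i = 1.
The DFA has 8 states, so the proof of the pumping lemma guarantees a repeated state among the first 8+1 visited; the segment between the two visits is the pumpable y.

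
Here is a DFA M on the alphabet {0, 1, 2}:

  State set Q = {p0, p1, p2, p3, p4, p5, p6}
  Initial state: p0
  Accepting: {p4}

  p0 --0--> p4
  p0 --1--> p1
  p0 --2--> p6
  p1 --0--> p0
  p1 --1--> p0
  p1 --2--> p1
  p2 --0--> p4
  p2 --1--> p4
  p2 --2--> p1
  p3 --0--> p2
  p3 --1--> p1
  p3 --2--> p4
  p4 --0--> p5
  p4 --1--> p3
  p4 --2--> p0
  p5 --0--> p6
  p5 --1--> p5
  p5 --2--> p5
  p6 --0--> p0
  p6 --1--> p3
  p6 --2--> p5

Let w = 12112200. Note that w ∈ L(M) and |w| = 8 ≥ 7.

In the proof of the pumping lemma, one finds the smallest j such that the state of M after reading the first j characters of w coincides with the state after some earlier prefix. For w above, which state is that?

p1

Run of M on w = 1 2 1 1 2 2 0 0:
  step 0: p0  (start)
  step 1: p1  (read 1: p0→p1)
  step 2: p1  (read 2: p1→p1)   ← first repeat (p1 seen earlier)
  step 3: p0  (read 1: p1→p0)
  step 4: p1  (read 1: p0→p1)
  step 5: p1  (read 2: p1→p1)
  step 6: p1  (read 2: p1→p1)
  step 7: p0  (read 0: p1→p0)
  step 8: p4  (read 0: p0→p4)

The earliest repeat is at step j = 2: M is in p1, which it already visited at step i = 1.
With |Q| = 7, pigeonhole forces a state repeat no later than step 7; the substring read between the first and second visits to that state can be pumped.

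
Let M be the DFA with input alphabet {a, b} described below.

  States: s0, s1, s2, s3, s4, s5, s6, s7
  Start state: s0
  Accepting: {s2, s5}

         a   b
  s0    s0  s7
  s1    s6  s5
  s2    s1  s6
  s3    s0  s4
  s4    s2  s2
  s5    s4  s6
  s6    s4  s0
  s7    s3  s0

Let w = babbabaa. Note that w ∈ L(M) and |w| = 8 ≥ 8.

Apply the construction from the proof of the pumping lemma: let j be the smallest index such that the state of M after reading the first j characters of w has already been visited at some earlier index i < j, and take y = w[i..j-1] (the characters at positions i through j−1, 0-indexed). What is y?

State sequence: s0 -b-> s7 -a-> s3 -b-> s4 -b-> s2 -a-> s1 -b-> s5 -a-> s4 -a-> s2
First repeat at step 7: s4 was already visited.

So i = 3, j = 7, giving x = w[0:3] = bab, y = w[3:7] = baba, z = w[7:8] = a.
Check: |xy| = 7 ≤ 8 and |y| = 4 ≥ 1. Reading y takes M from s4 back to s4, so every xyⁱz is accepted.
The DFA has 8 states, so the proof of the pumping lemma guarantees a repeated state among the first 8+1 visited; the segment between the two visits is the pumpable y.

baba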